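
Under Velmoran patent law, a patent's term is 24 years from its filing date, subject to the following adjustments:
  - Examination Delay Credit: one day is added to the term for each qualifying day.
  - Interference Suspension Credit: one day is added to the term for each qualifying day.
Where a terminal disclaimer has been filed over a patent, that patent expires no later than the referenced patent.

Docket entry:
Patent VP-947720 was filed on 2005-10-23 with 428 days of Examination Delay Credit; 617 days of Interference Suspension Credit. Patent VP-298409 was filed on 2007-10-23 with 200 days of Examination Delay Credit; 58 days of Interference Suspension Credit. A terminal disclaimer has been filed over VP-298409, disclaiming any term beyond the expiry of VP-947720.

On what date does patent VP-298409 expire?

Natural term of VP-298409:
  Base: filing + 24 years → 23 October 2031.
  Examination Delay Credit: +200 days → 10 May 2032.
  Interference Suspension Credit: +58 days → 7 July 2032.
Expiry of referenced patent VP-947720:
  Base: filing + 24 years → 23 October 2029.
  Examination Delay Credit: +428 days → 25 December 2030.
  Interference Suspension Credit: +617 days → 2 September 2032.
Terminal disclaimer: VP-298409 expires on the earlier of 7 July 2032 and 2 September 2032.

July 7, 2032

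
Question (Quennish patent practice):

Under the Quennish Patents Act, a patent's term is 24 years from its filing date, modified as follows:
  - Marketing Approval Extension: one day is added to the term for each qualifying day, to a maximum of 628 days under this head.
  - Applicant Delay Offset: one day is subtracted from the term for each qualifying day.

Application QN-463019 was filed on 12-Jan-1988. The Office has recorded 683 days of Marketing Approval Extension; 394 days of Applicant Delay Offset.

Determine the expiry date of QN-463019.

Base term: filing date + 24 years → 12 January 2012.
Marketing Approval Extension: 683 days claimed exceeds the 628-day cap, so +628 days → 1 October 2013.
Applicant Delay Offset: −394 days → 2 September 2012.

2012-09-02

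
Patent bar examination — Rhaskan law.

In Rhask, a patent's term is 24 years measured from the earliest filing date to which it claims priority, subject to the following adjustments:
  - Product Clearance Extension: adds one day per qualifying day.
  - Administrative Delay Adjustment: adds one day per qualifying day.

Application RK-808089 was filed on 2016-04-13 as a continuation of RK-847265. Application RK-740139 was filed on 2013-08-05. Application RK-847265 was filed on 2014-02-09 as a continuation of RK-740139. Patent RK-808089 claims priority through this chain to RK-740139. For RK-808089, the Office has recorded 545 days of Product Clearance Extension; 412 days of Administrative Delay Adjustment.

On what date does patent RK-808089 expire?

Earliest priority filing: 5 August 2013.
Base term: 5 August 2013 + 24 years → 5 August 2037.
Product Clearance Extension: +545 days → 1 February 2039.
Administrative Delay Adjustment: +412 days → 19 March 2040.

2040-03-19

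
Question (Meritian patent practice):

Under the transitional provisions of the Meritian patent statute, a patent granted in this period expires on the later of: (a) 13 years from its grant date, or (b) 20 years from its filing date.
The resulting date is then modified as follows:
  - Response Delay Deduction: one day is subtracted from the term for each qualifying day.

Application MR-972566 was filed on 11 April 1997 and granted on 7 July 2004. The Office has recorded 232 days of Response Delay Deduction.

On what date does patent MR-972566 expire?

(a) grant + 13 years → 7 July 2017.
(b) filing + 20 years → 11 April 2017.
Later of the two: 7 July 2017.
Response Delay Deduction: −232 days → 17 November 2016.

November 17, 2016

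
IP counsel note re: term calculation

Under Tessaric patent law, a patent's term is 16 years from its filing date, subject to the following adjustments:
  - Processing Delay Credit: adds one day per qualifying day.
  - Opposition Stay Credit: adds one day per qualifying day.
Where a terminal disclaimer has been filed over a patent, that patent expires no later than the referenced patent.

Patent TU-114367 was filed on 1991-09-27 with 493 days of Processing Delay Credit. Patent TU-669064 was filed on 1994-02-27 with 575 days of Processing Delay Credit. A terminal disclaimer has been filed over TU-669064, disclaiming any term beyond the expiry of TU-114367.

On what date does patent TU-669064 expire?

Natural term of TU-669064:
  Base: filing + 16 years → 27 February 2010.
  Processing Delay Credit: +575 days → 25 September 2011.
Expiry of referenced patent TU-114367:
  Base: filing + 16 years → 27 September 2007.
  Processing Delay Credit: +493 days → 1 February 2009.
Terminal disclaimer: TU-669064 expires on the earlier of 25 September 2011 and 1 February 2009.

2009-02-01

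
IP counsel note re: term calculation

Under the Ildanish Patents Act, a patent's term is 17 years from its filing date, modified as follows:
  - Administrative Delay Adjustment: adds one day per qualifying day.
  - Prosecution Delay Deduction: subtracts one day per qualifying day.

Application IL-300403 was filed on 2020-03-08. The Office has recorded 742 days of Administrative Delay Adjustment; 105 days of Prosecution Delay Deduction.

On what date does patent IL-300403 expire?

Base term: filing date + 17 years → 8 March 2037.
Administrative Delay Adjustment: +742 days → 20 March 2039.
Prosecution Delay Deduction: −105 days → 5 December 2038.

December 5, 2038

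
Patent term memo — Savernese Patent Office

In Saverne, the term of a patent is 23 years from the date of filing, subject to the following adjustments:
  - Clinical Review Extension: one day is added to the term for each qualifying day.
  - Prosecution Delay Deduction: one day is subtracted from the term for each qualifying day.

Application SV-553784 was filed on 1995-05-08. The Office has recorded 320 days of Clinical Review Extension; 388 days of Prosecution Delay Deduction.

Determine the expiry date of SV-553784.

Base term: filing date + 23 years → 8 May 2018.
Clinical Review Extension: +320 days → 24 March 2019.
Prosecution Delay Deduction: −388 days → 1 March 2018.

2018-03-01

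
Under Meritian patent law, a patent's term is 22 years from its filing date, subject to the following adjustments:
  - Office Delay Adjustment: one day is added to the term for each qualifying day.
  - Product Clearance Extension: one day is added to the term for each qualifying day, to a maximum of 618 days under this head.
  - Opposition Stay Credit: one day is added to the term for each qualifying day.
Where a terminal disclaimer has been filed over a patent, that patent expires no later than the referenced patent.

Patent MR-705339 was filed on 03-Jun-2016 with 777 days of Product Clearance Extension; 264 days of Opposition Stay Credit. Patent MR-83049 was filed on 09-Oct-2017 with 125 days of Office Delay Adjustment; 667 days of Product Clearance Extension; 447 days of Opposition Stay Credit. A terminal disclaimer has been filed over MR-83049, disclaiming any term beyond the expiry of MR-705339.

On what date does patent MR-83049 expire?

2040-11-01

Natural term of MR-83049:
  Base: filing + 22 years → 9 October 2039.
  Office Delay Adjustment: +125 days → 11 February 2040.
  Product Clearance Extension: 667 days claimed exceeds the 618-day cap, so +618 days → 21 October 2041.
  Opposition Stay Credit: +447 days → 11 January 2043.
Expiry of referenced patent MR-705339:
  Base: filing + 22 years → 3 June 2038.
  Product Clearance Extension: 777 days claimed exceeds the 618-day cap, so +618 days → 11 February 2040.
  Opposition Stay Credit: +264 days → 1 November 2040.
Terminal disclaimer: MR-83049 expires on the earlier of 11 January 2043 and 1 November 2040.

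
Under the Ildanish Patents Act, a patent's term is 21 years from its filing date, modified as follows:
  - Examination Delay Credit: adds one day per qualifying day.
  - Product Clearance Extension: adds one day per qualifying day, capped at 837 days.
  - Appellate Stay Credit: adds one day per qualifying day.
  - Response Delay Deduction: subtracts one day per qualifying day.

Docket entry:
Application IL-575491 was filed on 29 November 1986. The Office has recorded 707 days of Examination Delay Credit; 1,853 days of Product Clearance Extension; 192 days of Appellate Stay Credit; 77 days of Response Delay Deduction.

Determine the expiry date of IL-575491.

2012-06-14

Base term: filing date + 21 years → 29 November 2007.
Examination Delay Credit: +707 days → 5 November 2009.
Product Clearance Extension: 1853 days claimed exceeds the 837-day cap, so +837 days → 20 February 2012.
Appellate Stay Credit: +192 days → 30 August 2012.
Response Delay Deduction: −77 days → 14 June 2012.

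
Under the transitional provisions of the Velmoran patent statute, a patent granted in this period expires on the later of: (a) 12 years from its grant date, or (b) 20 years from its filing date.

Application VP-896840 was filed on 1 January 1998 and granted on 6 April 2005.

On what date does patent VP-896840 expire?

(a) grant + 12 years → 6 April 2017.
(b) filing + 20 years → 1 January 2018.
Later of the two: 1 January 2018.

January 1, 2018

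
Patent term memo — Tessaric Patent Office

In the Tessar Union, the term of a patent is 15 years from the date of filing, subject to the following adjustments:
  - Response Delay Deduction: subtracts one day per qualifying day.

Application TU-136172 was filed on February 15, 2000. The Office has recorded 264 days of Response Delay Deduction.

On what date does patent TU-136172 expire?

Base term: filing date + 15 years → 15 February 2015.
Response Delay Deduction: −264 days → 27 May 2014.

May 27, 2014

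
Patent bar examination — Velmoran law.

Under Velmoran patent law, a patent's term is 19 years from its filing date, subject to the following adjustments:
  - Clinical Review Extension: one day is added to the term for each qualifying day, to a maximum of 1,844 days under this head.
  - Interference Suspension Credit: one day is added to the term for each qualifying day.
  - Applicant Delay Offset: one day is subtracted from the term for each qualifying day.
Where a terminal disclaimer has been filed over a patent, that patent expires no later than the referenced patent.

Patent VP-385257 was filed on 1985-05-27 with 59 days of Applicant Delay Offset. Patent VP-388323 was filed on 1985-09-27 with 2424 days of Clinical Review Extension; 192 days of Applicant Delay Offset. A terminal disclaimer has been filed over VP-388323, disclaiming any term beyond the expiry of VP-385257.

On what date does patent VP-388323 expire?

2004-03-29

Natural term of VP-388323:
  Base: filing + 19 years → 27 September 2004.
  Clinical Review Extension: 2424 days claimed exceeds the 1844-day cap, so +1844 days → 15 October 2009.
  Applicant Delay Offset: −192 days → 6 April 2009.
Expiry of referenced patent VP-385257:
  Base: filing + 19 years → 27 May 2004.
  Applicant Delay Offset: −59 days → 29 March 2004.
Terminal disclaimer: VP-388323 expires on the earlier of 6 April 2009 and 29 March 2004.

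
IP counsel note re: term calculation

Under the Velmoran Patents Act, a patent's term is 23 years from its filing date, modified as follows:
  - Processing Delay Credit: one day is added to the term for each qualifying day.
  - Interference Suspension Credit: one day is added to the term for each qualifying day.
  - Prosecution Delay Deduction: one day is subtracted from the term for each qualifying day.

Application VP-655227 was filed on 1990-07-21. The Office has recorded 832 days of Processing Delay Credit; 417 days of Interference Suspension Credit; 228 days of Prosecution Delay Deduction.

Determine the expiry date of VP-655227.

Base term: filing date + 23 years → 21 July 2013.
Processing Delay Credit: +832 days → 31 October 2015.
Interference Suspension Credit: +417 days → 21 December 2016.
Prosecution Delay Deduction: −228 days → 7 May 2016.

May 7, 2016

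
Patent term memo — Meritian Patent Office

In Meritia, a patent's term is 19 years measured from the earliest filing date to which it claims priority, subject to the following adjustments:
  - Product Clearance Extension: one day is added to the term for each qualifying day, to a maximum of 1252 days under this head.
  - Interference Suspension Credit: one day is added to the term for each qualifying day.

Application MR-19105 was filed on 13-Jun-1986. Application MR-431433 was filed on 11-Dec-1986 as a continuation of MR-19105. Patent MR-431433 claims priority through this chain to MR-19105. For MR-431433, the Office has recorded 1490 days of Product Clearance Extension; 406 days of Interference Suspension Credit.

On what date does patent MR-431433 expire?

December 27, 2009

Earliest priority filing: 13 June 1986.
Base term: 13 June 1986 + 19 years → 13 June 2005.
Product Clearance Extension: 1490 days claimed exceeds the 1252-day cap, so +1252 days → 16 November 2008.
Interference Suspension Credit: +406 days → 27 December 2009.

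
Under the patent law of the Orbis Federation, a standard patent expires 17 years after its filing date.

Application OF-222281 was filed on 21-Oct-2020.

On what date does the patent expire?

2037-10-21

Filing date + 17 years → 21 October 2037.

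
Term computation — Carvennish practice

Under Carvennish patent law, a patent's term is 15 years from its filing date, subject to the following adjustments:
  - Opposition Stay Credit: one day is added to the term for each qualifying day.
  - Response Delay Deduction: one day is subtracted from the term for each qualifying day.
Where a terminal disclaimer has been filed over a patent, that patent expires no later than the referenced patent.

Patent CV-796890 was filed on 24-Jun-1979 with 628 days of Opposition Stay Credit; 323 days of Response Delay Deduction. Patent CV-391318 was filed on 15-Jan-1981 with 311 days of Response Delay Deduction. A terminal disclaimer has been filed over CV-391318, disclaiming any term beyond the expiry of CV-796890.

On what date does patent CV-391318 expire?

1995-03-10

Natural term of CV-391318:
  Base: filing + 15 years → 15 January 1996.
  Response Delay Deduction: −311 days → 10 March 1995.
Expiry of referenced patent CV-796890:
  Base: filing + 15 years → 24 June 1994.
  Opposition Stay Credit: +628 days → 13 March 1996.
  Response Delay Deduction: −323 days → 25 April 1995.
Terminal disclaimer: CV-391318 expires on the earlier of 10 March 1995 and 25 April 1995.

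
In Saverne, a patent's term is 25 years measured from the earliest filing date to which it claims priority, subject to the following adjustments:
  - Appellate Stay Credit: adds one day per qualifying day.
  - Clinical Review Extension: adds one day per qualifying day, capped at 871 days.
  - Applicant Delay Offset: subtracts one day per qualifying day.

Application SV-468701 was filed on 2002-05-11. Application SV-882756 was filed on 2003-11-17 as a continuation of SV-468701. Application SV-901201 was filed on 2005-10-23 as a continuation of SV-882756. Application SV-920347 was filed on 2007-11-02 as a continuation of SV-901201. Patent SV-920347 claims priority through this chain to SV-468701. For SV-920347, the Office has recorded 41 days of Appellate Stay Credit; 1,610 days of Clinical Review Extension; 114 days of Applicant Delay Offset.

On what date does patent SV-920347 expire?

Earliest priority filing: 11 May 2002.
Base term: 11 May 2002 + 25 years → 11 May 2027.
Appellate Stay Credit: +41 days → 21 June 2027.
Clinical Review Extension: 1610 days claimed exceeds the 871-day cap, so +871 days → 8 November 2029.
Applicant Delay Offset: −114 days → 17 July 2029.

2029-07-17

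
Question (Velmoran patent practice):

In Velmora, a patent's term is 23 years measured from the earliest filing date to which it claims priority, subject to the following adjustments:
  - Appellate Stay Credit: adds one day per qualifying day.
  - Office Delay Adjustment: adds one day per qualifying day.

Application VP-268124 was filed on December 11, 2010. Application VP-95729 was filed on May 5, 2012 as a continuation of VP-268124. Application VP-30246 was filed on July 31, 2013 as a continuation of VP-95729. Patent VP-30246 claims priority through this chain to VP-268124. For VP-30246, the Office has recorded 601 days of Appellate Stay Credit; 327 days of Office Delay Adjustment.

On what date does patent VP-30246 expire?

Earliest priority filing: 11 December 2010.
Base term: 11 December 2010 + 23 years → 11 December 2033.
Appellate Stay Credit: +601 days → 4 August 2035.
Office Delay Adjustment: +327 days → 26 June 2036.

June 26, 2036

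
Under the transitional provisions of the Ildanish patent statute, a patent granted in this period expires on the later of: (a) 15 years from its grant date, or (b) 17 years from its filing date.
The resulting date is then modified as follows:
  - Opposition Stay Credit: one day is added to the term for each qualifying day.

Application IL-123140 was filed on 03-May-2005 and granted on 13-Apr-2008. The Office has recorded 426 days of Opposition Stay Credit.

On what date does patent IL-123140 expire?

(a) grant + 15 years → 13 April 2023.
(b) filing + 17 years → 3 May 2022.
Later of the two: 13 April 2023.
Opposition Stay Credit: +426 days → 12 June 2024.

June 12, 2024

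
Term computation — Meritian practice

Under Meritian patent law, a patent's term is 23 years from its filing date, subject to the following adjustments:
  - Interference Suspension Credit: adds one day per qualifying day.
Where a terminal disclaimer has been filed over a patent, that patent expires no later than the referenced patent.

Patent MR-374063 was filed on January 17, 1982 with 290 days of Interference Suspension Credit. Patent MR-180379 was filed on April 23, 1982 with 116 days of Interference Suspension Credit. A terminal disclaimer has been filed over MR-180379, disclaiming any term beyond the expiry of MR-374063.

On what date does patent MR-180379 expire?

Natural term of MR-180379:
  Base: filing + 23 years → 23 April 2005.
  Interference Suspension Credit: +116 days → 17 August 2005.
Expiry of referenced patent MR-374063:
  Base: filing + 23 years → 17 January 2005.
  Interference Suspension Credit: +290 days → 3 November 2005.
Terminal disclaimer: MR-180379 expires on the earlier of 17 August 2005 and 3 November 2005.

August 17, 2005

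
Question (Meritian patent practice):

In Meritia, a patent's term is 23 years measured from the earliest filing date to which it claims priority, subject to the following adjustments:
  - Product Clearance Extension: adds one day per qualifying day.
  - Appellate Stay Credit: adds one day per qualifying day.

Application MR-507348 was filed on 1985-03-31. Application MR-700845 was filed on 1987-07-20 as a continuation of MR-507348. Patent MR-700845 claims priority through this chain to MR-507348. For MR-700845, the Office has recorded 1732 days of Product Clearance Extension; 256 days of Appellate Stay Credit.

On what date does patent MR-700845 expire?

2013-09-09

Earliest priority filing: 31 March 1985.
Base term: 31 March 1985 + 23 years → 31 March 2008.
Product Clearance Extension: +1732 days → 27 December 2012.
Appellate Stay Credit: +256 days → 9 September 2013.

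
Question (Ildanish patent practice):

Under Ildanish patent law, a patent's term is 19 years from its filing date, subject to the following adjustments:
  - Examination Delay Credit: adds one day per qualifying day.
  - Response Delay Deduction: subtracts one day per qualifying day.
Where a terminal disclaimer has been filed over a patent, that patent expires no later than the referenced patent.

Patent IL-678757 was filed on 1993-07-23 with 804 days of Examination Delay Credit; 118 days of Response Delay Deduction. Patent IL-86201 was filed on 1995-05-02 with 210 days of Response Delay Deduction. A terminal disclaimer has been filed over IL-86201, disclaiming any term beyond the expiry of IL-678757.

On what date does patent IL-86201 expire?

Natural term of IL-86201:
  Base: filing + 19 years → 2 May 2014.
  Response Delay Deduction: −210 days → 4 October 2013.
Expiry of referenced patent IL-678757:
  Base: filing + 19 years → 23 July 2012.
  Examination Delay Credit: +804 days → 5 October 2014.
  Response Delay Deduction: −118 days → 9 June 2014.
Terminal disclaimer: IL-86201 expires on the earlier of 4 October 2013 and 9 June 2014.

2013-10-04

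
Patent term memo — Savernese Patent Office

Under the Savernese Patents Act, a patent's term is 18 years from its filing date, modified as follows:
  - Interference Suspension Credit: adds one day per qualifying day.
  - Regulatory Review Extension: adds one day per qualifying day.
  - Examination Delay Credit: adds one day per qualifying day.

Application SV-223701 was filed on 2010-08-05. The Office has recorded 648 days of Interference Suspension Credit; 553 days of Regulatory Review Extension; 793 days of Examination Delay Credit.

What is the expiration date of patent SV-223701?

2034-01-20

Base term: filing date + 18 years → 5 August 2028.
Interference Suspension Credit: +648 days → 15 May 2030.
Regulatory Review Extension: +553 days → 19 November 2031.
Examination Delay Credit: +793 days → 20 January 2034.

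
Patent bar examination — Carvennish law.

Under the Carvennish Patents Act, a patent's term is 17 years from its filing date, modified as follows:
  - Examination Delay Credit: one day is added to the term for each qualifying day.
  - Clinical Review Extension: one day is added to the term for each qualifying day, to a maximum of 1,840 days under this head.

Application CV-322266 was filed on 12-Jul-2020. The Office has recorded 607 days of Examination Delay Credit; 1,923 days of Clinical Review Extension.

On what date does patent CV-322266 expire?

2044-03-24

Base term: filing date + 17 years → 12 July 2037.
Examination Delay Credit: +607 days → 11 March 2039.
Clinical Review Extension: 1923 days claimed exceeds the 1840-day cap, so +1840 days → 24 March 2044.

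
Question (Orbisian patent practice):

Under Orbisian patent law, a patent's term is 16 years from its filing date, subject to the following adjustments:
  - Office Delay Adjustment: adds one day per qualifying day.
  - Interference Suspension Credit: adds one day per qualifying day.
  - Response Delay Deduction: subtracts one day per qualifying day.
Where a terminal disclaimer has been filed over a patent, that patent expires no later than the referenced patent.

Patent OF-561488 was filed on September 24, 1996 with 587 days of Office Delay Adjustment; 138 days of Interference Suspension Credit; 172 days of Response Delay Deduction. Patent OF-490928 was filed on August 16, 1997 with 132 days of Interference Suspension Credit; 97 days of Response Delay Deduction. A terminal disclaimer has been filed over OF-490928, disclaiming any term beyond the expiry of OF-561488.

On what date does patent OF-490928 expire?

Natural term of OF-490928:
  Base: filing + 16 years → 16 August 2013.
  Interference Suspension Credit: +132 days → 26 December 2013.
  Response Delay Deduction: −97 days → 20 September 2013.
Expiry of referenced patent OF-561488:
  Base: filing + 16 years → 24 September 2012.
  Office Delay Adjustment: +587 days → 4 May 2014.
  Interference Suspension Credit: +138 days → 19 September 2014.
  Response Delay Deduction: −172 days → 31 March 2014.
Terminal disclaimer: OF-490928 expires on the earlier of 20 September 2013 and 31 March 2014.

2013-09-20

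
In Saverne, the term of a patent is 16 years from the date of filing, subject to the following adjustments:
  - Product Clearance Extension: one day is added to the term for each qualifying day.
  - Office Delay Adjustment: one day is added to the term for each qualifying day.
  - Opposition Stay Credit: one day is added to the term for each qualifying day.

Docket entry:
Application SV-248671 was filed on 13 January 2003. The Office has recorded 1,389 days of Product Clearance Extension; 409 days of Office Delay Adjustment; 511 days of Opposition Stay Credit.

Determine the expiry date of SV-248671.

2025-05-10

Base term: filing date + 16 years → 13 January 2019.
Product Clearance Extension: +1389 days → 2 November 2022.
Office Delay Adjustment: +409 days → 16 December 2023.
Opposition Stay Credit: +511 days → 10 May 2025.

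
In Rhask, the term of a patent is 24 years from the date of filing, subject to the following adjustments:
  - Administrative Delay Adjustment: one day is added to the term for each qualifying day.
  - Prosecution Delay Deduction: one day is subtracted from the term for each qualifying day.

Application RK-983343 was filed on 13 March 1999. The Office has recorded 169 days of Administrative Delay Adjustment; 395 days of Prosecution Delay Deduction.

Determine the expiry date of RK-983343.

Base term: filing date + 24 years → 13 March 2023.
Administrative Delay Adjustment: +169 days → 29 August 2023.
Prosecution Delay Deduction: −395 days → 30 July 2022.

July 30, 2022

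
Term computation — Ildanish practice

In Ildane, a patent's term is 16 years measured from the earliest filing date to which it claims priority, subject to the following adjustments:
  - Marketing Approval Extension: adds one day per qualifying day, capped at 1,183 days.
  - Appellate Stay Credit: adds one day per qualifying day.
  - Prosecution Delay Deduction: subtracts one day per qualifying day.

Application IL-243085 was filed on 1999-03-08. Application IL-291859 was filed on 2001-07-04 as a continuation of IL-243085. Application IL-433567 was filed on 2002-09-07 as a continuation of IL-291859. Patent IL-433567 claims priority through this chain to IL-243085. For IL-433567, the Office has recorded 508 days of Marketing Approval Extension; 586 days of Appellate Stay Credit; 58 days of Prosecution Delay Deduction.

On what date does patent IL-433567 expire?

January 7, 2018

Earliest priority filing: 8 March 1999.
Base term: 8 March 1999 + 16 years → 8 March 2015.
Marketing Approval Extension: 508 days (within the 1183-day cap) → +508 days → 28 July 2016.
Appellate Stay Credit: +586 days → 6 March 2018.
Prosecution Delay Deduction: −58 days → 7 January 2018.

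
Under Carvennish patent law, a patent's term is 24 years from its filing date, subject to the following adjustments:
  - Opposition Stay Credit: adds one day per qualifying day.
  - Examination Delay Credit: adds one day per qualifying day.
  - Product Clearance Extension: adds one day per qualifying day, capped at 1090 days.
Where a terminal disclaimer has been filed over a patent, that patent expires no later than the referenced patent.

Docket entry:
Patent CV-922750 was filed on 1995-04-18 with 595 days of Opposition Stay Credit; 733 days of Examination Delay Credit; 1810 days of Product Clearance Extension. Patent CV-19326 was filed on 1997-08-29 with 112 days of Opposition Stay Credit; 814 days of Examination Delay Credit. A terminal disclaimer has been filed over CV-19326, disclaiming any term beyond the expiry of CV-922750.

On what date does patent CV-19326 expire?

March 12, 2024

Natural term of CV-19326:
  Base: filing + 24 years → 29 August 2021.
  Opposition Stay Credit: +112 days → 19 December 2021.
  Examination Delay Credit: +814 days → 12 March 2024.
Expiry of referenced patent CV-922750:
  Base: filing + 24 years → 18 April 2019.
  Opposition Stay Credit: +595 days → 3 December 2020.
  Examination Delay Credit: +733 days → 6 December 2022.
  Product Clearance Extension: 1810 days claimed exceeds the 1090-day cap, so +1090 days → 30 November 2025.
Terminal disclaimer: CV-19326 expires on the earlier of 12 March 2024 and 30 November 2025.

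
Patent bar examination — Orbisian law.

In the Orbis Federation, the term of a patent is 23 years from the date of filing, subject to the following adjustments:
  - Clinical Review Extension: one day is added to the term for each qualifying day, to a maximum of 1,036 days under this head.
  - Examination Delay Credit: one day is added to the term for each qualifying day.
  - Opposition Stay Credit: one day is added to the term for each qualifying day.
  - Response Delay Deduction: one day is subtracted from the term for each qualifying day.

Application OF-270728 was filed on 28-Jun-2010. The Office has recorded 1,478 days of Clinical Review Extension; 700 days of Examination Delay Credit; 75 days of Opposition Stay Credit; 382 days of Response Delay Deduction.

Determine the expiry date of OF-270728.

Base term: filing date + 23 years → 28 June 2033.
Clinical Review Extension: 1478 days claimed exceeds the 1036-day cap, so +1036 days → 29 April 2036.
Examination Delay Credit: +700 days → 30 March 2038.
Opposition Stay Credit: +75 days → 13 June 2038.
Response Delay Deduction: −382 days → 27 May 2037.

May 27, 2037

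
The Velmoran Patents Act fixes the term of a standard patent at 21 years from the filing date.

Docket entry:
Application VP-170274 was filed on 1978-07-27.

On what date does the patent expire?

1999-07-27

Filing date + 21 years → 27 July 1999.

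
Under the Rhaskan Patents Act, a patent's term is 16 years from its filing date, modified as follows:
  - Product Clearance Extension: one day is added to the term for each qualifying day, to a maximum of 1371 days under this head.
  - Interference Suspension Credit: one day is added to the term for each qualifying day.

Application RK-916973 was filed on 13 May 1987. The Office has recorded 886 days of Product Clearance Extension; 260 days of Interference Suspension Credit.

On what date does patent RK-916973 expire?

Base term: filing date + 16 years → 13 May 2003.
Product Clearance Extension: 886 days (within the 1371-day cap) → +886 days → 15 October 2005.
Interference Suspension Credit: +260 days → 2 July 2006.

July 2, 2006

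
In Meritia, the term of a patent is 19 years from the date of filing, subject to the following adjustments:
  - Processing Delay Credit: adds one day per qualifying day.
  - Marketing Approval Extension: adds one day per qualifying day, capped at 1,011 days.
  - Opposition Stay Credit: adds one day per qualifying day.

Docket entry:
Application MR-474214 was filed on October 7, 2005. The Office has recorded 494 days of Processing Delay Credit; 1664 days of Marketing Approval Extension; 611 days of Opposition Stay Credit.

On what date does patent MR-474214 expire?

Base term: filing date + 19 years → 7 October 2024.
Processing Delay Credit: +494 days → 13 February 2026.
Marketing Approval Extension: 1664 days claimed exceeds the 1011-day cap, so +1011 days → 20 November 2028.
Opposition Stay Credit: +611 days → 24 July 2030.

July 24, 2030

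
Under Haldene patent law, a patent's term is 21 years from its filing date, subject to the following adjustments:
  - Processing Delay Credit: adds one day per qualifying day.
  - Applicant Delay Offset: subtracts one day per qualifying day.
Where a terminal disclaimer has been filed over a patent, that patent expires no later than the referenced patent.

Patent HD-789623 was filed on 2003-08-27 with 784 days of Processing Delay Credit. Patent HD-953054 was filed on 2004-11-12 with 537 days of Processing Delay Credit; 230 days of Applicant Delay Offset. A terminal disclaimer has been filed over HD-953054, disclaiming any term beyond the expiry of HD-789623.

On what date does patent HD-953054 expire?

September 15, 2026

Natural term of HD-953054:
  Base: filing + 21 years → 12 November 2025.
  Processing Delay Credit: +537 days → 3 May 2027.
  Applicant Delay Offset: −230 days → 15 September 2026.
Expiry of referenced patent HD-789623:
  Base: filing + 21 years → 27 August 2024.
  Processing Delay Credit: +784 days → 20 October 2026.
Terminal disclaimer: HD-953054 expires on the earlier of 15 September 2026 and 20 October 2026.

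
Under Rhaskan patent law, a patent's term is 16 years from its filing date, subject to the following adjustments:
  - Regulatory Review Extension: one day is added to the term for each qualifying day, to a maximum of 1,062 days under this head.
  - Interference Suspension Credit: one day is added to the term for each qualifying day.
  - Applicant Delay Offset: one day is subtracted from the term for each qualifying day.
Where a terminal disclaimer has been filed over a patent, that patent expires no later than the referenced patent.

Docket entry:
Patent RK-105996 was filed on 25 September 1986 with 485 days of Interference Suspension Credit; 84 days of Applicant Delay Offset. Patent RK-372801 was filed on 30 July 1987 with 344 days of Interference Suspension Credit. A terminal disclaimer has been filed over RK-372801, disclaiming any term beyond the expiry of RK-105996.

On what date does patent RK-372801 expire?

Natural term of RK-372801:
  Base: filing + 16 years → 30 July 2003.
  Interference Suspension Credit: +344 days → 8 July 2004.
Expiry of referenced patent RK-105996:
  Base: filing + 16 years → 25 September 2002.
  Interference Suspension Credit: +485 days → 23 January 2004.
  Applicant Delay Offset: −84 days → 31 October 2003.
Terminal disclaimer: RK-372801 expires on the earlier of 8 July 2004 and 31 October 2003.

October 31, 2003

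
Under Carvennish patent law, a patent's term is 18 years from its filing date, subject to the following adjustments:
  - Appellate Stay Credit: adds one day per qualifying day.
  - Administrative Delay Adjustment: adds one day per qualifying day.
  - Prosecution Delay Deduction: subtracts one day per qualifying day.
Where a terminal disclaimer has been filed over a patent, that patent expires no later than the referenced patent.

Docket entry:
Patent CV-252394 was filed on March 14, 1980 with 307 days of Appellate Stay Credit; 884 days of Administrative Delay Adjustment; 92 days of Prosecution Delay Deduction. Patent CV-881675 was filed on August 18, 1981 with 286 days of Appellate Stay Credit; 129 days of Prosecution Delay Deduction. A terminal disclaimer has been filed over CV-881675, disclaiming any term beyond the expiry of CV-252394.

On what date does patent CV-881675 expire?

January 22, 2000

Natural term of CV-881675:
  Base: filing + 18 years → 18 August 1999.
  Appellate Stay Credit: +286 days → 30 May 2000.
  Prosecution Delay Deduction: −129 days → 22 January 2000.
Expiry of referenced patent CV-252394:
  Base: filing + 18 years → 14 March 1998.
  Appellate Stay Credit: +307 days → 15 January 1999.
  Administrative Delay Adjustment: +884 days → 17 June 2001.
  Prosecution Delay Deduction: −92 days → 17 March 2001.
Terminal disclaimer: CV-881675 expires on the earlier of 22 January 2000 and 17 March 2001.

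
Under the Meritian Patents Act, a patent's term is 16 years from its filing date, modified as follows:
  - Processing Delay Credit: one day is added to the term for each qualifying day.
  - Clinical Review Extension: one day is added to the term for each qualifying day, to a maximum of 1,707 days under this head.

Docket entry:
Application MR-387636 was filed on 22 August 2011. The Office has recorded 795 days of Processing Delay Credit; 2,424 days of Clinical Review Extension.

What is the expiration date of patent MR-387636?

June 28, 2034

Base term: filing date + 16 years → 22 August 2027.
Processing Delay Credit: +795 days → 25 October 2029.
Clinical Review Extension: 2424 days claimed exceeds the 1707-day cap, so +1707 days → 28 June 2034.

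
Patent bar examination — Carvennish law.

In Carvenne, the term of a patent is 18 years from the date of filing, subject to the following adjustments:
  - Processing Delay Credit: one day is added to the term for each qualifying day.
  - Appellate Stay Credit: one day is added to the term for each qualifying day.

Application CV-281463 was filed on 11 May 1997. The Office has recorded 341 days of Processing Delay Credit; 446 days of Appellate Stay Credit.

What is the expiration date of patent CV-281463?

Base term: filing date + 18 years → 11 May 2015.
Processing Delay Credit: +341 days → 16 April 2016.
Appellate Stay Credit: +446 days → 6 July 2017.

July 6, 2017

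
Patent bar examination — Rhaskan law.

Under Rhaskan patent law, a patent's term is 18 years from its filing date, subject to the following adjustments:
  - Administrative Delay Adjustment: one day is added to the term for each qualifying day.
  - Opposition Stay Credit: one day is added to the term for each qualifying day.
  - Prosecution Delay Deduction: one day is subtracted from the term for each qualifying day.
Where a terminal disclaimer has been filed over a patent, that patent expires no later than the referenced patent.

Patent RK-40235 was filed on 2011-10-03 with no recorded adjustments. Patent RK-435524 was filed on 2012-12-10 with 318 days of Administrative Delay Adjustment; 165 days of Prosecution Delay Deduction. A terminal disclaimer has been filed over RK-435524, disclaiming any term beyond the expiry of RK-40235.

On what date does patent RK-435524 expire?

2029-10-03

Natural term of RK-435524:
  Base: filing + 18 years → 10 December 2030.
  Administrative Delay Adjustment: +318 days → 24 October 2031.
  Prosecution Delay Deduction: −165 days → 12 May 2031.
Expiry of referenced patent RK-40235:
  Base: filing + 18 years → 3 October 2029.
Terminal disclaimer: RK-435524 expires on the earlier of 12 May 2031 and 3 October 2029.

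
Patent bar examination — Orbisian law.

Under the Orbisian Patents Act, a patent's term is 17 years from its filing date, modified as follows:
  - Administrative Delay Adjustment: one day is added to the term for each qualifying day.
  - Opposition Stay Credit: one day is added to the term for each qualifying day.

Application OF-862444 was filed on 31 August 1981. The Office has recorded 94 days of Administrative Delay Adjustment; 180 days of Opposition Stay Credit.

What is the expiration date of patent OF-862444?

Base term: filing date + 17 years → 31 August 1998.
Administrative Delay Adjustment: +94 days → 3 December 1998.
Opposition Stay Credit: +180 days → 1 June 1999.

1999-06-01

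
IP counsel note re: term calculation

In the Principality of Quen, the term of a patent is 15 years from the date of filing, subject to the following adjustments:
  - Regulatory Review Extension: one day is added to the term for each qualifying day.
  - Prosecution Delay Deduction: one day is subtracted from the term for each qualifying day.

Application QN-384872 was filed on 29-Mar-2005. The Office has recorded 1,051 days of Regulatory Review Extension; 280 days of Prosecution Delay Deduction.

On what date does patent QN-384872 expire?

May 9, 2022

Base term: filing date + 15 years → 29 March 2020.
Regulatory Review Extension: +1051 days → 13 February 2023.
Prosecution Delay Deduction: −280 days → 9 May 2022.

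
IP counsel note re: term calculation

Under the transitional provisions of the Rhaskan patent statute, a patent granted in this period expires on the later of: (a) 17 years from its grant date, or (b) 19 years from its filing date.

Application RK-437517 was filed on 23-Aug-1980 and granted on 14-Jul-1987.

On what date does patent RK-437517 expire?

July 14, 2004

(a) grant + 17 years → 14 July 2004.
(b) filing + 19 years → 23 August 1999.
Later of the two: 14 July 2004.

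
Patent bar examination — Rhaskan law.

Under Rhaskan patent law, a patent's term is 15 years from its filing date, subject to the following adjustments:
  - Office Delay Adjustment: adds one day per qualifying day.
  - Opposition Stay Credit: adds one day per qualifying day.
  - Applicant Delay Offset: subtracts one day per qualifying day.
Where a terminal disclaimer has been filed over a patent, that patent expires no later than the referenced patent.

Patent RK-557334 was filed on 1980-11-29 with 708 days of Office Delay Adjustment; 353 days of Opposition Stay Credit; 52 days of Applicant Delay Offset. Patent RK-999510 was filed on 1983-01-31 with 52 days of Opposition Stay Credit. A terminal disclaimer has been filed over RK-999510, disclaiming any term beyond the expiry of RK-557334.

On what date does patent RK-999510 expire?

Natural term of RK-999510:
  Base: filing + 15 years → 31 January 1998.
  Opposition Stay Credit: +52 days → 24 March 1998.
Expiry of referenced patent RK-557334:
  Base: filing + 15 years → 29 November 1995.
  Office Delay Adjustment: +708 days → 6 November 1997.
  Opposition Stay Credit: +353 days → 25 October 1998.
  Applicant Delay Offset: −52 days → 3 September 1998.
Terminal disclaimer: RK-999510 expires on the earlier of 24 March 1998 and 3 September 1998.

March 24, 1998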